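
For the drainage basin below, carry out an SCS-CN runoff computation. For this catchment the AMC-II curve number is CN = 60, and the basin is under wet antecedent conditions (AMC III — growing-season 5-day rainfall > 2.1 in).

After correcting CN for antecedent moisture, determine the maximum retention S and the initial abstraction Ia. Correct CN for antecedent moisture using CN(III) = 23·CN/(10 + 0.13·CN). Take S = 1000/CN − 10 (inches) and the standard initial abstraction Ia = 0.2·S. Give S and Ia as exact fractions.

S = 200/69 in ≈ 2.899 in; Ia = 40/69 in ≈ 0.580 in

Wet (AMC III): CN(III) = 23·60/(10 + 0.13·60) = 1380/(89/5) = 6900/89 ≈ 77.528
Retention S: 1000/CN − 10 with CN=77.528 → S = 200/69 ≈ 2.899 in
Initial abstraction Ia = S/5 = (200/69)/5 = 40/69 ≈ 0.580 in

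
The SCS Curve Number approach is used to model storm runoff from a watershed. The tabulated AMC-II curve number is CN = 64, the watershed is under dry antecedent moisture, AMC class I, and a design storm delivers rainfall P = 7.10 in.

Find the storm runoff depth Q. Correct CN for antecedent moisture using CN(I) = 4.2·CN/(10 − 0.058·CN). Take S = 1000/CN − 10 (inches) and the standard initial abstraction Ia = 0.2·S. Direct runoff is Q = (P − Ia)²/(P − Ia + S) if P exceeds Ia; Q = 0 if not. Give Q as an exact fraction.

Q = 383161/349160 in ≈ 1.097 in

Adjust CN=64 to AMC I: 4.2·64/(10 − 0.058·64) → (1344/5) ÷ (786/125) = 5600/131 ≈ 42.748
S = 1000/(5600/131) − 10 = 375/28 in ≈ 13.393 in
Initial abstraction Ia = S/5 = (375/28)/5 = 75/28 ≈ 2.679 in
P − Ia = 7.100 − 2.679 = 619/140 ≈ 4.421 in (> 0, runoff occurs)
Q = (619/140)²/((619/140) + 375/28) = (383161/19600)/(1247/70) = 383161/349160 in ≈ 1.097 in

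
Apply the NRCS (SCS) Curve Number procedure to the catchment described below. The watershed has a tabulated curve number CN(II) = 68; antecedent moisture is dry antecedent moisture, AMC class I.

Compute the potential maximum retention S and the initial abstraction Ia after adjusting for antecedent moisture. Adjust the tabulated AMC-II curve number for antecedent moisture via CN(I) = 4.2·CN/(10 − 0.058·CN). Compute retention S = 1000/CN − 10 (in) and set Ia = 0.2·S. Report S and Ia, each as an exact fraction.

Adjust CN=68 to AMC I: 4.2·68/(10 − 0.058·68) → (1428/5) ÷ (757/125) = 35700/757 ≈ 47.160
Retention S: 1000/CN − 10 with CN=47.160 → S = 4000/357 ≈ 11.204 in
Initial abstraction Ia = S/5 = (4000/357)/5 = 800/357 ≈ 2.241 in

S = 4000/357 in ≈ 11.204 in; Ia = 800/357 in ≈ 2.241 in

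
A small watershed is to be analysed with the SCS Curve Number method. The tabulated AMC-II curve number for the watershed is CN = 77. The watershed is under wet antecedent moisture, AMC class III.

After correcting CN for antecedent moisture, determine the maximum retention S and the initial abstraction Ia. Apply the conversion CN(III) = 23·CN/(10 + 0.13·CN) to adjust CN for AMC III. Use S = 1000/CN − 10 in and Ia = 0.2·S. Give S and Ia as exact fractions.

Wet (AMC III): CN(III) = 23·77/(10 + 0.13·77) = 1771/(2001/100) = 7700/87 ≈ 88.506
Max retention: S = 1000/(7700/87) − 10 = 100/77 in (≈ 1.299 in)
Initial abstraction Ia = S/5 = (100/77)/5 = 20/77 ≈ 0.260 in

S = 100/77 in ≈ 1.299 in; Ia = 20/77 in ≈ 0.260 in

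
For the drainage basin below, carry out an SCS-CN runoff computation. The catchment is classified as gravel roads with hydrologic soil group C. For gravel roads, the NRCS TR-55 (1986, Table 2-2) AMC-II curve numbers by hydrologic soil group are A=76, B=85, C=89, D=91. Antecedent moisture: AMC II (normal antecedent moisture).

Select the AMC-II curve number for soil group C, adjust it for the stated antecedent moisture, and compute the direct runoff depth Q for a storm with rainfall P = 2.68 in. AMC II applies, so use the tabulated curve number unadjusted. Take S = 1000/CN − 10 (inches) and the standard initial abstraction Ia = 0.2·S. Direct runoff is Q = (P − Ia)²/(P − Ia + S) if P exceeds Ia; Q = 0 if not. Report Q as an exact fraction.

Q = 29300569/18162675 in ≈ 1.613 in

NRCS table: gravel roads, soil group C → CN(II) = 89
Average conditions: CN = 89 (no AMC adjustment).
Max retention: S = 1000/89 − 10 = 110/89 in (≈ 1.236 in)
Ia = 0.2·(110/89) = 22/89 in ≈ 0.247 in
Excess rainfall: 2.680 − 0.247 = 2.433 in; P > Ia so Q > 0
Q: (5413/2225)² ÷ (8163/2225) = 29300569/18162675 in (≈ 1.613 in)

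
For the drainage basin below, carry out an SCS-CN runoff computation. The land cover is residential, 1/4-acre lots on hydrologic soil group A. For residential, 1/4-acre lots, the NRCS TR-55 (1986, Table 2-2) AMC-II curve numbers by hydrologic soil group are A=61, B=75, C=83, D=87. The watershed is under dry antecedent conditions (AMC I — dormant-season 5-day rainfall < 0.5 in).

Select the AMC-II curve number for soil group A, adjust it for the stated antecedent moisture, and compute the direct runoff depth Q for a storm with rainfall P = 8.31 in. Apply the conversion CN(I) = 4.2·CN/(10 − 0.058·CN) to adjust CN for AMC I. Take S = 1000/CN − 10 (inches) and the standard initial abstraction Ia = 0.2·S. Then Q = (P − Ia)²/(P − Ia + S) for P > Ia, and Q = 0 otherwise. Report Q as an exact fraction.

NRCS table: residential, 1/4-acre lots, soil group A → CN(II) = 61
Dry (AMC I): CN(I) = 4.2·61/(10 − 0.058·61) = (1281/5)/(3231/500) = 42700/1077 ≈ 39.647
Retention S: 1000/CN − 10 with CN=39.647 → S = 6500/427 ≈ 15.222 in
Initial abstraction Ia = S/5 = (6500/427)/5 = 1300/427 ≈ 3.044 in
Since P=8.310 > Ia=3.044: effective rainfall P−Ia = 224837/42700 in
Runoff Q = (P−Ia)²/(P−Ia+S) = (5.266)²/(5.266+15.222) = 50551676569/37355539900 ≈ 1.353 in

Q = 50551676569/37355539900 in ≈ 1.353 in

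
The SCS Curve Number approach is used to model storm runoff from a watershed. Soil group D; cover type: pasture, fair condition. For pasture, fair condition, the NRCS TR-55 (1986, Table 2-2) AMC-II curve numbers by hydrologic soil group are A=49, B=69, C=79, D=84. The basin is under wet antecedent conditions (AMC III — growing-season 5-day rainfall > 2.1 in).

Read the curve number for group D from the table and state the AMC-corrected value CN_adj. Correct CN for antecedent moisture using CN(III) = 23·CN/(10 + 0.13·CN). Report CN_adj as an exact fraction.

NRCS table: pasture, fair condition, soil group D → CN(II) = 84
CN(III) from CN(II)=84: (23·84)/(10 + 0.13·84) = 48300/523 ≈ 92.352

CN_adj = 48300/523 ≈ 92.352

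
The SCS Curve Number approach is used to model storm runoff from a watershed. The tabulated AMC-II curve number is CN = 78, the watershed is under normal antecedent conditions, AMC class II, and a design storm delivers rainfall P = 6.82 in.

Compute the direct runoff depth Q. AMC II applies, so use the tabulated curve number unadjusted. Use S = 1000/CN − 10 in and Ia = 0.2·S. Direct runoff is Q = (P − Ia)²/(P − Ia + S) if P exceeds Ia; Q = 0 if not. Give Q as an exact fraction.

Average conditions: CN = 78 (no AMC adjustment).
Max retention: S = 1000/78 − 10 = 110/39 in (≈ 2.821 in)
Initial abstraction Ia = S/5 = (110/39)/5 = 22/39 ≈ 0.564 in
Excess rainfall: 6.820 − 0.564 = 6.256 in; P > Ia so Q > 0
Q = (12199/1950)²/((12199/1950) + 110/39) = (148815601/3802500)/(17699/1950) = 13528691/3137550 in ≈ 4.312 in

Q = 13528691/3137550 in ≈ 4.312 in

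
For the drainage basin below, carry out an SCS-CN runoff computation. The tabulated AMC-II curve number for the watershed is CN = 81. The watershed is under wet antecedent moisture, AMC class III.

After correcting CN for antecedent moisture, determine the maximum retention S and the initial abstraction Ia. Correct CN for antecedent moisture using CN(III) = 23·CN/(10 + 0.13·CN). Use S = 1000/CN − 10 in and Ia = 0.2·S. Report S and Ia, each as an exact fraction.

S = 1900/1863 in ≈ 1.020 in; Ia = 380/1863 in ≈ 0.204 in

CN(III) from CN(II)=81: (23·81)/(10 + 0.13·81) = 186300/2053 ≈ 90.745
Max retention: S = 1000/(186300/2053) − 10 = 1900/1863 in (≈ 1.020 in)
Ia = 0.2S: 0.2·1.020 = 0.204 in (exactly 380/1863)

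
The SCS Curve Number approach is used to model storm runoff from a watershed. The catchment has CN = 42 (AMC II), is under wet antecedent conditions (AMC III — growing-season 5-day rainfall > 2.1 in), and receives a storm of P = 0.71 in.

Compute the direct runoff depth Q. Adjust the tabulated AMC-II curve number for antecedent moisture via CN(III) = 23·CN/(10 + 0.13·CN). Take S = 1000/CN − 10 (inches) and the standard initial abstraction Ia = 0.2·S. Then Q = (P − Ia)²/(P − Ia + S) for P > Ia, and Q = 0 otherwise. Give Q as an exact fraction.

Q = 0 in ≈ 0.000 in

Adjust CN=42 to AMC III: 23·42/(10 + 0.13·42) → 966 ÷ (773/50) = 48300/773 ≈ 62.484
S = 1000/(48300/773) − 10 = 2900/483 in ≈ 6.004 in
Initial abstraction Ia = S/5 = (2900/483)/5 = 580/483 ≈ 1.201 in
P = 0.710 ≤ Ia = 1.201 in: entire storm abstracted, Q = 0.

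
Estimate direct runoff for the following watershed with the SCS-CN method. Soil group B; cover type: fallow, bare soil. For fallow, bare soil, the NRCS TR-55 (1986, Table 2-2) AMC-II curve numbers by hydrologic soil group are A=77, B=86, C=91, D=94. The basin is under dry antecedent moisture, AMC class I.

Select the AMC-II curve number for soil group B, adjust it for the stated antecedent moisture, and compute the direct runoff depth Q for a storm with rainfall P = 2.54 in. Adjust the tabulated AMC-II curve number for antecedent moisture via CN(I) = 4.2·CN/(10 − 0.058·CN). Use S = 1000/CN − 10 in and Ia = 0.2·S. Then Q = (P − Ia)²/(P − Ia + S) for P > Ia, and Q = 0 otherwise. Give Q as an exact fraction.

NRCS table: fallow, bare soil, soil group B → CN(II) = 86
Adjust CN=86 to AMC I: 4.2·86/(10 − 0.058·86) → (1806/5) ÷ (1253/250) = 12900/179 ≈ 72.067
S = 1000/(12900/179) − 10 = 500/129 in ≈ 3.876 in
Ia = 0.2·(500/129) = 100/129 in ≈ 0.775 in
Since P=2.540 > Ia=0.775: effective rainfall P−Ia = 11383/6450 in
Q = (11383/6450)²/((11383/6450) + 500/129) = (129572689/41602500)/(36383/6450) = 129572689/234670350 in ≈ 0.552 in

Q = 129572689/234670350 in ≈ 0.552 in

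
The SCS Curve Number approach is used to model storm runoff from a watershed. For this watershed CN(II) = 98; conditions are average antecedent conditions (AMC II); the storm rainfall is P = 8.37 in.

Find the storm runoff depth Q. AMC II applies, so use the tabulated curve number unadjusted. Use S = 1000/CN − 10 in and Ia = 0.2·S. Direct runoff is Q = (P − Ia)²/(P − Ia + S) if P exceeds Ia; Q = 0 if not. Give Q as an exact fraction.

Q = 1665700969/204883700 in ≈ 8.130 in

CN(II) = 98; AMC II needs no correction.
Retention S: 1000/CN − 10 with CN=98.000 → S = 10/49 ≈ 0.204 in
Ia = 0.2·(10/49) = 2/49 in ≈ 0.041 in
P − Ia = 8.370 − 0.041 = 40813/4900 ≈ 8.329 in (> 0, runoff occurs)
Q: (40813/4900)² ÷ (41813/4900) = 1665700969/204883700 in (≈ 8.130 in)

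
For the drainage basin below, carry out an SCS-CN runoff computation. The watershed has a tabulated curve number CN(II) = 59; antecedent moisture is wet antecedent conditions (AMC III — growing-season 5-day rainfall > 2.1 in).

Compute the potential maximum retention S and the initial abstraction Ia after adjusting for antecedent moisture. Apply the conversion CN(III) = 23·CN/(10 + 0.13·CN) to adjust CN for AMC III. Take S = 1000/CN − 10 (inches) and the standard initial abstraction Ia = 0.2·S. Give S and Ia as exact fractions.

Wet (AMC III): CN(III) = 23·59/(10 + 0.13·59) = 1357/(1767/100) = 135700/1767 ≈ 76.797
Retention S: 1000/CN − 10 with CN=76.797 → S = 4100/1357 ≈ 3.021 in
Ia = 0.2·(4100/1357) = 820/1357 in ≈ 0.604 in

S = 4100/1357 in ≈ 3.021 in; Ia = 820/1357 in ≈ 0.604 in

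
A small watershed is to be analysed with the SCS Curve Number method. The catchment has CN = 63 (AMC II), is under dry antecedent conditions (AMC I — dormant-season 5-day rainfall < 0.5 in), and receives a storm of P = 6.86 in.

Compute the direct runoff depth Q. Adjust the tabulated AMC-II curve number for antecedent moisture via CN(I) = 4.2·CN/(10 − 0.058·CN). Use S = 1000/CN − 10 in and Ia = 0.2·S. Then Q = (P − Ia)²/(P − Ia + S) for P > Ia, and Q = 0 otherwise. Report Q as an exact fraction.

Q = 72247526521/78969142350 in ≈ 0.915 in

CN(I) from CN(II)=63: (4.2·63)/(10 − 0.058·63) = 132300/3173 ≈ 41.696
Max retention: S = 1000/(132300/3173) − 10 = 18500/1323 in (≈ 13.983 in)
Initial abstraction Ia = S/5 = (18500/1323)/5 = 3700/1323 ≈ 2.797 in
Since P=6.860 > Ia=2.797: effective rainfall P−Ia = 268789/66150 in
Q = (268789/66150)²/((268789/66150) + 18500/1323) = (72247526521/4375822500)/(1193789/66150) = 72247526521/78969142350 in ≈ 0.915 in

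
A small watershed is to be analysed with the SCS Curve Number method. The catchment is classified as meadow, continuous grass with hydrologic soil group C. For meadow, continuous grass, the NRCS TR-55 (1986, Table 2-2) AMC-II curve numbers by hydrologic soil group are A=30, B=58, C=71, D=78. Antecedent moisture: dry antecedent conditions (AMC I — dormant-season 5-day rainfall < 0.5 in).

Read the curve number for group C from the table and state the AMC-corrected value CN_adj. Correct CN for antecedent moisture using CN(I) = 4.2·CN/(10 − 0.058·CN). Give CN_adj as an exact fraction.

NRCS table: meadow, continuous grass, soil group C → CN(II) = 71
Adjust CN=71 to AMC I: 4.2·71/(10 − 0.058·71) → (1491/5) ÷ (2941/500) = 149100/2941 ≈ 50.697

CN_adj = 149100/2941 ≈ 50.697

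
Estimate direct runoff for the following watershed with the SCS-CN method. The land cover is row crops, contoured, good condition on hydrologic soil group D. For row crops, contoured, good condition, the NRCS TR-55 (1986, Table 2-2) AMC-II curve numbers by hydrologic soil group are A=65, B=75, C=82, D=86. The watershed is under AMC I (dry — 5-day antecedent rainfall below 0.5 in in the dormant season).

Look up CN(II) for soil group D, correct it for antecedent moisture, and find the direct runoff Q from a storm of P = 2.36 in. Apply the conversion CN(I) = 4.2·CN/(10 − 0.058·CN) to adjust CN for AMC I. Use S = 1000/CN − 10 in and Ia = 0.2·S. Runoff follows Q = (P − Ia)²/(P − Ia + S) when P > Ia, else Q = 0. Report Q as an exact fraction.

Q = 26122321/56795475 in ≈ 0.460 in

NRCS table: row crops, contoured, good condition, soil group D → CN(II) = 86
Adjust CN=86 to AMC I: 4.2·86/(10 − 0.058·86) → (1806/5) ÷ (1253/250) = 12900/179 ≈ 72.067
Retention S: 1000/CN − 10 with CN=72.067 → S = 500/129 ≈ 3.876 in
Ia = 0.2S: 0.2·3.876 = 0.775 in (exactly 100/129)
Since P=2.360 > Ia=0.775: effective rainfall P−Ia = 5111/3225 in
Runoff Q = (P−Ia)²/(P−Ia+S) = (1.585)²/(1.585+3.876) = 26122321/56795475 ≈ 0.460 in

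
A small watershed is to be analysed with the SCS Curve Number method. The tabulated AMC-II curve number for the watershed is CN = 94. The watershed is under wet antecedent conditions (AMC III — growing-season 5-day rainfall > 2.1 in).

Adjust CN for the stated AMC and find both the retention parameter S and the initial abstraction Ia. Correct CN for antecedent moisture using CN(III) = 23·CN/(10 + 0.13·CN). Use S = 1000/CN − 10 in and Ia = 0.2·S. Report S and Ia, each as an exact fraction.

S = 300/1081 in ≈ 0.278 in; Ia = 60/1081 in ≈ 0.056 in

Wet (AMC III): CN(III) = 23·94/(10 + 0.13·94) = 2162/(1111/50) = 108100/1111 ≈ 97.300
Retention S: 1000/CN − 10 with CN=97.300 → S = 300/1081 ≈ 0.278 in
Ia = 0.2S: 0.2·0.278 = 0.056 in (exactly 60/1081)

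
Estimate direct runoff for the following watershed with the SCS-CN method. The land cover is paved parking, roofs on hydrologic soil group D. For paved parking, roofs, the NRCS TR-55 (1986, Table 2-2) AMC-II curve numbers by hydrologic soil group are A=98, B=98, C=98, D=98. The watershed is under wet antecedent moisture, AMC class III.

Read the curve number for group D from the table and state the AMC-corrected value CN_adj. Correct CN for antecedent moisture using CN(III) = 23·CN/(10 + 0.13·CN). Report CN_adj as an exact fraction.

CN_adj = 112700/1137 ≈ 99.120

NRCS table: paved parking, roofs, soil group D → CN(II) = 98
Wet (AMC III): CN(III) = 23·98/(10 + 0.13·98) = 2254/(1137/50) = 112700/1137 ≈ 99.120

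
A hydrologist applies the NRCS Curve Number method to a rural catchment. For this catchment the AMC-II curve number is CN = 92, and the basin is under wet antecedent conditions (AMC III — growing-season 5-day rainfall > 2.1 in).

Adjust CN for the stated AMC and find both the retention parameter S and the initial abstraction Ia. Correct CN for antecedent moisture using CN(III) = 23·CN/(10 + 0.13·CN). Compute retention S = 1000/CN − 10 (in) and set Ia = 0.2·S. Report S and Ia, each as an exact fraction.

Wet (AMC III): CN(III) = 23·92/(10 + 0.13·92) = 2116/(549/25) = 52900/549 ≈ 96.357
Retention S: 1000/CN − 10 with CN=96.357 → S = 200/529 ≈ 0.378 in
Initial abstraction Ia = S/5 = (200/529)/5 = 40/529 ≈ 0.076 in

S = 200/529 in ≈ 0.378 in; Ia = 40/529 in ≈ 0.076 in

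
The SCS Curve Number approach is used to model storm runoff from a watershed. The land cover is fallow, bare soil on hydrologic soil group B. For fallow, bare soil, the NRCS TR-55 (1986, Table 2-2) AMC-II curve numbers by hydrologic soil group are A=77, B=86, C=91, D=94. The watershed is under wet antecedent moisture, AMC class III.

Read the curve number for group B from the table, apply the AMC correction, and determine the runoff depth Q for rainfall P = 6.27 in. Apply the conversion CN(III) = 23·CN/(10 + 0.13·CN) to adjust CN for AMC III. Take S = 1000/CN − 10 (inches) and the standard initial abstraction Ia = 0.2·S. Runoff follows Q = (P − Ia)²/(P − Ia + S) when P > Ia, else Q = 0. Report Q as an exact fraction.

NRCS table: fallow, bare soil, soil group B → CN(II) = 86
CN(III) from CN(II)=86: (23·86)/(10 + 0.13·86) = 98900/1059 ≈ 93.390
S = 1000/(98900/1059) − 10 = 700/989 in ≈ 0.708 in
Ia = 0.2·(700/989) = 140/989 in ≈ 0.142 in
Since P=6.270 > Ia=0.142: effective rainfall P−Ia = 606103/98900 in
Q = (606103/98900)²/((606103/98900) + 700/989) = (367360846609/9781210000)/(676103/98900) = 367360846609/66866586700 in ≈ 5.494 in

Q = 367360846609/66866586700 in ≈ 5.494 in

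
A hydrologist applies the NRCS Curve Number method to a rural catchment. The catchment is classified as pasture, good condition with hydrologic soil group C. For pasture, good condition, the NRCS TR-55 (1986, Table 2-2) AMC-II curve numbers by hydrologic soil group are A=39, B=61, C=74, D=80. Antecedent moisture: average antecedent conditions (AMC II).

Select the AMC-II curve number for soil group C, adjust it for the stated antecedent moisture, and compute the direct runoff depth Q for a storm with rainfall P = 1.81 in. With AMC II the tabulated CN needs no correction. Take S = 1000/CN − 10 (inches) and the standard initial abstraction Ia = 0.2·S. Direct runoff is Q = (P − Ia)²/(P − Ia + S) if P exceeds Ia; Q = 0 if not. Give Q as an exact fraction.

Q = 16785409/63258900 in ≈ 0.265 in

NRCS table: pasture, good condition, soil group C → CN(II) = 74
AMC II — tabulated CN = 74 applies directly.
Retention S: 1000/CN − 10 with CN=74.000 → S = 130/37 ≈ 3.514 in
Ia = 0.2·(130/37) = 26/37 in ≈ 0.703 in
Excess rainfall: 1.810 − 0.703 = 1.107 in; P > Ia so Q > 0
Runoff Q = (P−Ia)²/(P−Ia+S) = (1.107)²/(1.107+3.514) = 16785409/63258900 ≈ 0.265 in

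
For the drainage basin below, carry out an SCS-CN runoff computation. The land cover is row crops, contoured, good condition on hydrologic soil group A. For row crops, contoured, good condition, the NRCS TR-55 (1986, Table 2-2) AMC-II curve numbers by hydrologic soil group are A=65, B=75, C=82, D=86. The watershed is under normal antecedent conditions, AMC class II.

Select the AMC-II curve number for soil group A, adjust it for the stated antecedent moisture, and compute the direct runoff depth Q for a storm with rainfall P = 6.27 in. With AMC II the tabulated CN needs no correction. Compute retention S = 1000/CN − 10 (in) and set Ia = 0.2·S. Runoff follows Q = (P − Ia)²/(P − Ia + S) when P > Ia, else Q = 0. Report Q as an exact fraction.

Q = 45576001/17876300 in ≈ 2.550 in

NRCS table: row crops, contoured, good condition, soil group A → CN(II) = 65
CN(II) = 65; AMC II needs no correction.
Retention S: 1000/CN − 10 with CN=65.000 → S = 70/13 ≈ 5.385 in
Ia = 0.2S: 0.2·5.385 = 1.077 in (exactly 14/13)
Since P=6.270 > Ia=1.077: effective rainfall P−Ia = 6751/1300 in
Q = (6751/1300)²/((6751/1300) + 70/13) = (45576001/1690000)/(13751/1300) = 45576001/17876300 in ≈ 2.550 in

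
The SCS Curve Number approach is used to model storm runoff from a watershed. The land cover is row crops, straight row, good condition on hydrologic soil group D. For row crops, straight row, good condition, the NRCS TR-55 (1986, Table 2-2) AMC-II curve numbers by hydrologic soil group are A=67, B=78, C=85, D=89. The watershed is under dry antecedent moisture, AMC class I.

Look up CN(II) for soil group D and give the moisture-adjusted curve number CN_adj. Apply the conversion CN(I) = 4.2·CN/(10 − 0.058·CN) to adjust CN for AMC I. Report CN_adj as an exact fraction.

CN_adj = 186900/2419 ≈ 77.263

NRCS table: row crops, straight row, good condition, soil group D → CN(II) = 89
Dry (AMC I): CN(I) = 4.2·89/(10 − 0.058·89) = (1869/5)/(2419/500) = 186900/2419 ≈ 77.263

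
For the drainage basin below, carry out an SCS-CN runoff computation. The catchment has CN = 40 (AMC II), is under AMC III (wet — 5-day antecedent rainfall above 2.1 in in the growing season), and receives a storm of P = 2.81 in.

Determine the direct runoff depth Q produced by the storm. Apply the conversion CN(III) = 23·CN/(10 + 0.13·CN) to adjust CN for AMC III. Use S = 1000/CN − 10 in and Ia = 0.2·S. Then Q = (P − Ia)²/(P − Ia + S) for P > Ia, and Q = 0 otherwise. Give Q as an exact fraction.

CN(III) from CN(II)=40: (23·40)/(10 + 0.13·40) = 1150/19 ≈ 60.526
S = 1000/(1150/19) − 10 = 150/23 in ≈ 6.522 in
Initial abstraction Ia = S/5 = (150/23)/5 = 30/23 ≈ 1.304 in
P − Ia = 2.810 − 1.304 = 3463/2300 ≈ 1.506 in (> 0, runoff occurs)
Q = (3463/2300)²/((3463/2300) + 150/23) = (11992369/5290000)/(18463/2300) = 11992369/42464900 in ≈ 0.282 in

Q = 11992369/42464900 in ≈ 0.282 in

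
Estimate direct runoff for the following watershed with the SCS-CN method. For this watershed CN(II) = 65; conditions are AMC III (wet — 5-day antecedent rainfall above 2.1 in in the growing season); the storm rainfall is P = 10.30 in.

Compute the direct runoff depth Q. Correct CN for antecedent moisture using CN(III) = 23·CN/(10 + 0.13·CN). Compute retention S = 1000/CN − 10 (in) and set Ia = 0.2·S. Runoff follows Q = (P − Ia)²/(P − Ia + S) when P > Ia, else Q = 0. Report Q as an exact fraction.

Q = 864183609/108827030 in ≈ 7.941 in

Adjust CN=65 to AMC III: 23·65/(10 + 0.13·65) → 1495 ÷ (369/20) = 29900/369 ≈ 81.030
Max retention: S = 1000/(29900/369) − 10 = 700/299 in (≈ 2.341 in)
Initial abstraction Ia = S/5 = (700/299)/5 = 140/299 ≈ 0.468 in
Excess rainfall: 10.300 − 0.468 = 9.832 in; P > Ia so Q > 0
Q: (29397/2990)² ÷ (36397/2990) = 864183609/108827030 in (≈ 7.941 in)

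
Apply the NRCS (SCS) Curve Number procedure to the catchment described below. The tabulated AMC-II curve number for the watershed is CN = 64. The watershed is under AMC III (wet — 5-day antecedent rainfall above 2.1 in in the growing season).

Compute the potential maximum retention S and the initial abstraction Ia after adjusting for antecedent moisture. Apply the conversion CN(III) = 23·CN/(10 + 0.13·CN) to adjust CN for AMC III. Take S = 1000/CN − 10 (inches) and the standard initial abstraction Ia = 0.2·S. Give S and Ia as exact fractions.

S = 225/92 in ≈ 2.446 in; Ia = 45/92 in ≈ 0.489 in

Adjust CN=64 to AMC III: 23·64/(10 + 0.13·64) → 1472 ÷ (458/25) = 18400/229 ≈ 80.349
S = 1000/(18400/229) − 10 = 225/92 in ≈ 2.446 in
Ia = 0.2S: 0.2·2.446 = 0.489 in (exactly 45/92)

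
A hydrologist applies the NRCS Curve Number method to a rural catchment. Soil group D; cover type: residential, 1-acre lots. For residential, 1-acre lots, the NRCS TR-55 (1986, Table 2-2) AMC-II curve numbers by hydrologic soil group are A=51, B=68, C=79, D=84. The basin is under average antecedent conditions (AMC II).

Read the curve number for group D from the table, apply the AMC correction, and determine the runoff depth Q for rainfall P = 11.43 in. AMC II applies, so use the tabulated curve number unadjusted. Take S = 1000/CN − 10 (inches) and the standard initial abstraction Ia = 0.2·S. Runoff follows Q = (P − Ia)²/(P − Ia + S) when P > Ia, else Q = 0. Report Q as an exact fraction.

NRCS table: residential, 1-acre lots, soil group D → CN(II) = 84
Average conditions: CN = 84 (no AMC adjustment).
S = 1000/84 − 10 = 40/21 in ≈ 1.905 in
Ia = 0.2S: 0.2·1.905 = 0.381 in (exactly 8/21)
Since P=11.430 > Ia=0.381: effective rainfall P−Ia = 23203/2100 in
Q = (23203/2100)²/((23203/2100) + 40/21) = (538379209/4410000)/(27203/2100) = 538379209/57126300 in ≈ 9.424 in

Q = 538379209/57126300 in ≈ 9.424 in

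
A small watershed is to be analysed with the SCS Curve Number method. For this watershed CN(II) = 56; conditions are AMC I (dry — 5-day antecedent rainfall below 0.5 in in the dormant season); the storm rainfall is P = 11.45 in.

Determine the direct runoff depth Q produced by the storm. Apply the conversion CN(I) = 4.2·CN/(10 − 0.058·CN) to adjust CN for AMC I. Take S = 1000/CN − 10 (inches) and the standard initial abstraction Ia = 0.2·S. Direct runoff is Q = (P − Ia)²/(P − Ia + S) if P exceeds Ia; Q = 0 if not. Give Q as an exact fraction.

Q = 513611569/228329220 in ≈ 2.249 in

CN(I) from CN(II)=56: (4.2·56)/(10 − 0.058·56) = 7350/211 ≈ 34.834
S = 1000/(7350/211) − 10 = 2750/147 in ≈ 18.707 in
Ia = 0.2S: 0.2·18.707 = 3.741 in (exactly 550/147)
Excess rainfall: 11.450 − 3.741 = 7.709 in; P > Ia so Q > 0
Q = (22663/2940)²/((22663/2940) + 2750/147) = (513611569/8643600)/(77663/2940) = 513611569/228329220 in ≈ 2.249 in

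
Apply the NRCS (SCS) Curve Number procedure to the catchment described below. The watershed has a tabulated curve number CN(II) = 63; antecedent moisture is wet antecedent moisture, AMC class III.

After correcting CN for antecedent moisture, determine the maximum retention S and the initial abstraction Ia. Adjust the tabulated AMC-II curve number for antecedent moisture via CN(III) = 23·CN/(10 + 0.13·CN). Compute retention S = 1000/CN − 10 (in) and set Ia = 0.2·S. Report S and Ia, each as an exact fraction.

CN(III) from CN(II)=63: (23·63)/(10 + 0.13·63) = 144900/1819 ≈ 79.659
Retention S: 1000/CN − 10 with CN=79.659 → S = 3700/1449 ≈ 2.553 in
Ia = 0.2·(3700/1449) = 740/1449 in ≈ 0.511 in

S = 3700/1449 in ≈ 2.553 in; Ia = 740/1449 in ≈ 0.511 in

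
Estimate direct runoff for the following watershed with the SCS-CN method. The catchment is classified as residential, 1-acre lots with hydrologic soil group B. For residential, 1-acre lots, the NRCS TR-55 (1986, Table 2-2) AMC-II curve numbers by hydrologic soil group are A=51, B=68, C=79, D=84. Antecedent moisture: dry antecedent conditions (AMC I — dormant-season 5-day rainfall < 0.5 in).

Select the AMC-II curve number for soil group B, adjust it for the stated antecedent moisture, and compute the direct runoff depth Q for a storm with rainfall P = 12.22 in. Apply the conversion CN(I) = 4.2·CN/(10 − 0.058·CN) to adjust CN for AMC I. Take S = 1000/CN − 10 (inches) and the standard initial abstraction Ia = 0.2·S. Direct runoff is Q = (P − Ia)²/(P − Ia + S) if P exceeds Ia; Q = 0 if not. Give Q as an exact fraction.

NRCS table: residential, 1-acre lots, soil group B → CN(II) = 68
CN(I) from CN(II)=68: (4.2·68)/(10 − 0.058·68) = 35700/757 ≈ 47.160
S = 1000/(35700/757) − 10 = 4000/357 in ≈ 11.204 in
Ia = 0.2S: 0.2·11.204 = 2.241 in (exactly 800/357)
Since P=12.220 > Ia=2.241: effective rainfall P−Ia = 178127/17850 in
Q = (178127/17850)²/((178127/17850) + 4000/357) = (31729228129/318622500)/(378127/17850) = 31729228129/6749566950 in ≈ 4.701 in

Q = 31729228129/6749566950 in ≈ 4.701 in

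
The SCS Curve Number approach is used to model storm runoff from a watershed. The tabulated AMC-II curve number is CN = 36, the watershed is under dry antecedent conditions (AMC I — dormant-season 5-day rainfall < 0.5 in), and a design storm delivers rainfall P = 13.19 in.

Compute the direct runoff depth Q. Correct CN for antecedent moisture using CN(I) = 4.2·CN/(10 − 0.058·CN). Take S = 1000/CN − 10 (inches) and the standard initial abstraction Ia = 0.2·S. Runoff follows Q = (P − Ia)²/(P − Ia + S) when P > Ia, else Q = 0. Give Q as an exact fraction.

CN(I) from CN(II)=36: (4.2·36)/(10 − 0.058·36) = 18900/989 ≈ 19.110
S = 1000/(18900/989) − 10 = 8000/189 in ≈ 42.328 in
Ia = 0.2S: 0.2·42.328 = 8.466 in (exactly 1600/189)
Since P=13.190 > Ia=8.466: effective rainfall P−Ia = 89291/18900 in
Q: (89291/18900)² ÷ (889291/18900) = 7972882681/16807599900 in (≈ 0.474 in)

Q = 7972882681/16807599900 in ≈ 0.474 in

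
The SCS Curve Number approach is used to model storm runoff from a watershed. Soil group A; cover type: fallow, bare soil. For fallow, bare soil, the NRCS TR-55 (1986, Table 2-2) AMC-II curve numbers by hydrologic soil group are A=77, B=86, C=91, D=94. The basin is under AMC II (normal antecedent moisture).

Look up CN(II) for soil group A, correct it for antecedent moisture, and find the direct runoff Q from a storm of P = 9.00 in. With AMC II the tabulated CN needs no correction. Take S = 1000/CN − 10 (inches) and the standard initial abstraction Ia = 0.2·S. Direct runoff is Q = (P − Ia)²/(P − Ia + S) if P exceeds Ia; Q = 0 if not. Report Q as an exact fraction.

NRCS table: fallow, bare soil, soil group A → CN(II) = 77
Average conditions: CN = 77 (no AMC adjustment).
Retention S: 1000/CN − 10 with CN=77.000 → S = 230/77 ≈ 2.987 in
Ia = 0.2·(230/77) = 46/77 in ≈ 0.597 in
Since P=9.000 > Ia=0.597: effective rainfall P−Ia = 647/77 in
Q = (647/77)²/((647/77) + 230/77) = (418609/5929)/(877/77) = 418609/67529 in ≈ 6.199 in

Q = 418609/67529 in ≈ 6.199 in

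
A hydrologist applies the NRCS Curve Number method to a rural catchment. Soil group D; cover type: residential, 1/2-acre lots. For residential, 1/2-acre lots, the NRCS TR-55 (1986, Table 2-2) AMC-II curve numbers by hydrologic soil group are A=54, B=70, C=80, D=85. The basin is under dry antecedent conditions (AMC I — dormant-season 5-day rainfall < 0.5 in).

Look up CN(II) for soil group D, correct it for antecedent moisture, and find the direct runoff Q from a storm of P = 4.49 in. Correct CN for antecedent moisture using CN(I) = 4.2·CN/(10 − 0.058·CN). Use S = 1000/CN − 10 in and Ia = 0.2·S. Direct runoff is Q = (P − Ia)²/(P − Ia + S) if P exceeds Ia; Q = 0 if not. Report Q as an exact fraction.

Q = 1886251761/1111828900 in ≈ 1.697 in

NRCS table: residential, 1/2-acre lots, soil group D → CN(II) = 85
Dry (AMC I): CN(I) = 4.2·85/(10 − 0.058·85) = 357/(507/100) = 11900/169 ≈ 70.414
Retention S: 1000/CN − 10 with CN=70.414 → S = 500/119 ≈ 4.202 in
Ia = 0.2·(500/119) = 100/119 in ≈ 0.840 in
Excess rainfall: 4.490 − 0.840 = 3.650 in; P > Ia so Q > 0
Runoff Q = (P−Ia)²/(P−Ia+S) = (3.650)²/(3.650+4.202) = 1886251761/1111828900 ≈ 1.697 in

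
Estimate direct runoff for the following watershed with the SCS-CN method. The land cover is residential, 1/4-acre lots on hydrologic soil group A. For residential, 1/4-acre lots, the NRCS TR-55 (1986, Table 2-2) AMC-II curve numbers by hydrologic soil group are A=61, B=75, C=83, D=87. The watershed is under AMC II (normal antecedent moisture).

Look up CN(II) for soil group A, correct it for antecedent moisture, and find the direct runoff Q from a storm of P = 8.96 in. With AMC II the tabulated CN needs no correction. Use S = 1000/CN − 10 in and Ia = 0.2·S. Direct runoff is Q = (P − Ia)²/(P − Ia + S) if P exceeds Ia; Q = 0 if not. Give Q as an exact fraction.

NRCS table: residential, 1/4-acre lots, soil group A → CN(II) = 61
Average conditions: CN = 61 (no AMC adjustment).
Max retention: S = 1000/61 − 10 = 390/61 in (≈ 6.393 in)
Initial abstraction Ia = S/5 = (390/61)/5 = 78/61 ≈ 1.279 in
Excess rainfall: 8.960 − 1.279 = 7.681 in; P > Ia so Q > 0
Runoff Q = (P−Ia)²/(P−Ia+S) = (7.681)²/(7.681+6.393) = 34304449/8183150 ≈ 4.192 in

Q = 34304449/8183150 in ≈ 4.192 in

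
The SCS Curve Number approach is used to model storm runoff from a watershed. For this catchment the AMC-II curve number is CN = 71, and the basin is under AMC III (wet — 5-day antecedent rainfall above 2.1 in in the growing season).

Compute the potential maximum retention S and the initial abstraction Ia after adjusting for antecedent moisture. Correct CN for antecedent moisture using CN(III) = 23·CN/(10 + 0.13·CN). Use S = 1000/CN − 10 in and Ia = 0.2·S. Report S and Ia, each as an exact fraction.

S = 2900/1633 in ≈ 1.776 in; Ia = 580/1633 in ≈ 0.355 in

CN(III) from CN(II)=71: (23·71)/(10 + 0.13·71) = 163300/1923 ≈ 84.919
Retention S: 1000/CN − 10 with CN=84.919 → S = 2900/1633 ≈ 1.776 in
Ia = 0.2·(2900/1633) = 580/1633 in ≈ 0.355 in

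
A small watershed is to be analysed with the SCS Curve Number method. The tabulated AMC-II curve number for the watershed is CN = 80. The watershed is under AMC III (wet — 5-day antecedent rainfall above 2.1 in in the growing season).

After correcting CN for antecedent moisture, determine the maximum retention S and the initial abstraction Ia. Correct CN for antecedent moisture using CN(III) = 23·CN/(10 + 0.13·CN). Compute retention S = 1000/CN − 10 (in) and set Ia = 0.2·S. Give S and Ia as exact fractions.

S = 25/23 in ≈ 1.087 in; Ia = 5/23 in ≈ 0.217 in

Wet (AMC III): CN(III) = 23·80/(10 + 0.13·80) = 1840/(102/5) = 4600/51 ≈ 90.196
Max retention: S = 1000/(4600/51) − 10 = 25/23 in (≈ 1.087 in)
Initial abstraction Ia = S/5 = (25/23)/5 = 5/23 ≈ 0.217 in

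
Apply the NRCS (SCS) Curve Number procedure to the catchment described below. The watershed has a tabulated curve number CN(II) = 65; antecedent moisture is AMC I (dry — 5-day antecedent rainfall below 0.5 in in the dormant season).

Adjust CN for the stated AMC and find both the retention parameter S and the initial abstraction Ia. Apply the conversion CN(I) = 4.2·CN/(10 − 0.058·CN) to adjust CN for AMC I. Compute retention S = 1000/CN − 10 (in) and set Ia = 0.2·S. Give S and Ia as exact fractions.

S = 500/39 in ≈ 12.821 in; Ia = 100/39 in ≈ 2.564 in

CN(I) from CN(II)=65: (4.2·65)/(10 − 0.058·65) = 3900/89 ≈ 43.820
S = 1000/(3900/89) − 10 = 500/39 in ≈ 12.821 in
Ia = 0.2S: 0.2·12.821 = 2.564 in (exactly 100/39)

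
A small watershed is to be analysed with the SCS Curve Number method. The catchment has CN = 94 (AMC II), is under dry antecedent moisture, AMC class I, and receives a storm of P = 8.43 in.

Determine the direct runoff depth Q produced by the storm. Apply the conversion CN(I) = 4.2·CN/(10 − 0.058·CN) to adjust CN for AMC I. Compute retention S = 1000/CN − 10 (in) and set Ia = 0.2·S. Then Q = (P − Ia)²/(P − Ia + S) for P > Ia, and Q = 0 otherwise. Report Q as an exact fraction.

Q = 71474418409/10440716300 in ≈ 6.846 in

Adjust CN=94 to AMC I: 4.2·94/(10 − 0.058·94) → (1974/5) ÷ (1137/250) = 32900/379 ≈ 86.807
S = 1000/(32900/379) − 10 = 500/329 in ≈ 1.520 in
Ia = 0.2S: 0.2·1.520 = 0.304 in (exactly 100/329)
P − Ia = 8.430 − 0.304 = 267347/32900 ≈ 8.126 in (> 0, runoff occurs)
Q = (267347/32900)²/((267347/32900) + 500/329) = (71474418409/1082410000)/(317347/32900) = 71474418409/10440716300 in ≈ 6.846 in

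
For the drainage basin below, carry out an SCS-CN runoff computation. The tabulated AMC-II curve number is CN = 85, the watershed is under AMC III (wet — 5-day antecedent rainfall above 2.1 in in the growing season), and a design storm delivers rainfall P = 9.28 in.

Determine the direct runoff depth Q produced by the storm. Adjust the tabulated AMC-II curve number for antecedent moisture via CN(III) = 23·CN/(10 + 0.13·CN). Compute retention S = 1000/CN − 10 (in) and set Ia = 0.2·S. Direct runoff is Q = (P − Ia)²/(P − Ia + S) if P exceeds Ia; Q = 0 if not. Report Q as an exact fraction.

Adjust CN=85 to AMC III: 23·85/(10 + 0.13·85) → 1955 ÷ (421/20) = 39100/421 ≈ 92.874
S = 1000/(39100/421) − 10 = 300/391 in ≈ 0.767 in
Initial abstraction Ia = S/5 = (300/391)/5 = 60/391 ≈ 0.153 in
Excess rainfall: 9.280 − 0.153 = 9.127 in; P > Ia so Q > 0
Q: (89212/9775)² ÷ (96712/9775) = 994847618/118169975 in (≈ 8.419 in)

Q = 994847618/118169975 in ≈ 8.419 in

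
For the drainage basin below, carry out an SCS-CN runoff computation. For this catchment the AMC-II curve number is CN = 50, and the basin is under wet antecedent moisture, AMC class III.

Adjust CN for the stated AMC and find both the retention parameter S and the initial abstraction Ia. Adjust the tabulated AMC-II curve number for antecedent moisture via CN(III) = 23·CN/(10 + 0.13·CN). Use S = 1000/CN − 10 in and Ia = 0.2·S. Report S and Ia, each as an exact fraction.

Adjust CN=50 to AMC III: 23·50/(10 + 0.13·50) → 1150 ÷ (33/2) = 2300/33 ≈ 69.697
Max retention: S = 1000/(2300/33) − 10 = 100/23 in (≈ 4.348 in)
Ia = 0.2S: 0.2·4.348 = 0.870 in (exactly 20/23)

S = 100/23 in ≈ 4.348 in; Ia = 20/23 in ≈ 0.870 in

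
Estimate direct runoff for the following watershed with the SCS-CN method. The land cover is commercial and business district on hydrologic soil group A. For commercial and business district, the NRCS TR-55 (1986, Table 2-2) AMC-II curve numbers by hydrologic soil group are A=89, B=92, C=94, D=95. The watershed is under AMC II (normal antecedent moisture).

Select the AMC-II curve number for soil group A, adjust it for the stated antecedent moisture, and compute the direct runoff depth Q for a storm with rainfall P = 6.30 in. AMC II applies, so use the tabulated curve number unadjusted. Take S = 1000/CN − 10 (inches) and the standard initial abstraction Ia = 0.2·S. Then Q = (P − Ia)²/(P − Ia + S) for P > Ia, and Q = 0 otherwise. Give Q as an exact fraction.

NRCS table: commercial and business district, soil group A → CN(II) = 89
Average conditions: CN = 89 (no AMC adjustment).
Max retention: S = 1000/89 − 10 = 110/89 in (≈ 1.236 in)
Ia = 0.2·(110/89) = 22/89 in ≈ 0.247 in
Since P=6.300 > Ia=0.247: effective rainfall P−Ia = 5387/890 in
Runoff Q = (P−Ia)²/(P−Ia+S) = (6.053)²/(6.053+1.236) = 29019769/5773430 ≈ 5.026 in

Q = 29019769/5773430 in ≈ 5.026 in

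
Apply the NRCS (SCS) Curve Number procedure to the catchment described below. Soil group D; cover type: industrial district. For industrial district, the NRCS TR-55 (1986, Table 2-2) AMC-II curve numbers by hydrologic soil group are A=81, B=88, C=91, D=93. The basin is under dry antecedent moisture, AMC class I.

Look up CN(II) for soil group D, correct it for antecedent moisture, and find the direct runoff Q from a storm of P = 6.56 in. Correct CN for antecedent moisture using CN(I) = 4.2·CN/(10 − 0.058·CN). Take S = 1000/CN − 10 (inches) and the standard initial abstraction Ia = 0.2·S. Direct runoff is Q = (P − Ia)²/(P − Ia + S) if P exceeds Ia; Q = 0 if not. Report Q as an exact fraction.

NRCS table: industrial district, soil group D → CN(II) = 93
Adjust CN=93 to AMC I: 4.2·93/(10 − 0.058·93) → (1953/5) ÷ (2303/500) = 27900/329 ≈ 84.802
S = 1000/(27900/329) − 10 = 500/279 in ≈ 1.792 in
Ia = 0.2S: 0.2·1.792 = 0.358 in (exactly 100/279)
Excess rainfall: 6.560 − 0.358 = 6.202 in; P > Ia so Q > 0
Runoff Q = (P−Ia)²/(P−Ia+S) = (6.202)²/(6.202+1.792) = 467770384/97224525 ≈ 4.811 in

Q = 467770384/97224525 in ≈ 4.811 in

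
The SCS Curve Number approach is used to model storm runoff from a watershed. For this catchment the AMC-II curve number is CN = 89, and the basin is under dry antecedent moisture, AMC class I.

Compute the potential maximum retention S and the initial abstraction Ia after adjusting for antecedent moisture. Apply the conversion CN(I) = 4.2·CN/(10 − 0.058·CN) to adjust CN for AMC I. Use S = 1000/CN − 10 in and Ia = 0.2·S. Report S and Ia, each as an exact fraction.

Dry (AMC I): CN(I) = 4.2·89/(10 − 0.058·89) = (1869/5)/(2419/500) = 186900/2419 ≈ 77.263
S = 1000/(186900/2419) − 10 = 5500/1869 in ≈ 2.943 in
Initial abstraction Ia = S/5 = (5500/1869)/5 = 1100/1869 ≈ 0.589 in

S = 5500/1869 in ≈ 2.943 in; Ia = 1100/1869 in ≈ 0.589 in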